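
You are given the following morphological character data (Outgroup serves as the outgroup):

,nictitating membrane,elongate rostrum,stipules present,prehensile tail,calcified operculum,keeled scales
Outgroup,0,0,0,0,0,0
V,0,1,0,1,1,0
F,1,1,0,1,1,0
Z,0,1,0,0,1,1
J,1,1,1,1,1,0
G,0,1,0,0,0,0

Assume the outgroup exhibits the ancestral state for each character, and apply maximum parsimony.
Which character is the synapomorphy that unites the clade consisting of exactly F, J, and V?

The outgroup has state '0' for every character, so '1' is the derived state throughout.
nictitating membrane (derived state '1') is shared by F and J — a synapomorphy uniting that clade.
elongate rostrum (derived state '1') is shared by all ingroup taxa — unites the whole ingroup.
stipules present (derived state '1') is unique to J (autapomorphy; uninformative for grouping).
prehensile tail: derived state '1' in F, J, and V only — synapomorphy for {F, J, V}.
Only F, J, V, and Z show the derived state '1' for calcified operculum, supporting them as a clade.
keeled scales (derived state '1') is unique to Z (autapomorphy; uninformative for grouping).
Most parsimonious ingroup topology: (((V,(F,J)),Z),G).
The clade {F, J, V} is supported by prehensile tail: its derived state '1' occurs in exactly those taxa and in no other taxon (including the outgroup).

prehensile tail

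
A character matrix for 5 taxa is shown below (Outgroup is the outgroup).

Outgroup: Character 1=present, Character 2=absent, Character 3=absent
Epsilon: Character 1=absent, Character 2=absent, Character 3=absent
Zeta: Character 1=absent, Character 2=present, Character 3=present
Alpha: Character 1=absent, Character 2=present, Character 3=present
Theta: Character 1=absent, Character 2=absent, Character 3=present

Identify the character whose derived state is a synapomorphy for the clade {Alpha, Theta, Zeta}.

Character polarity is set by the outgroup: the derived state is whichever differs from the outgroup's state, so for Character 1 the derived state is 'absent', and for the remaining characters it is 'present'.
Character 1 (derived state 'absent') is shared by all ingroup taxa — unites the whole ingroup.
Character 2 (derived state 'present') is shared by Alpha and Zeta — a synapomorphy uniting that clade.
Character 3: derived state 'present' in Alpha, Theta, and Zeta only — synapomorphy for {Alpha, Theta, Zeta}.
Most parsimonious ingroup topology: (Epsilon,((Zeta,Alpha),Theta)).
The clade {Alpha, Theta, Zeta} is supported by Character 3: its derived state 'present' occurs in exactly those taxa and in no other taxon (including the outgroup).

Character 3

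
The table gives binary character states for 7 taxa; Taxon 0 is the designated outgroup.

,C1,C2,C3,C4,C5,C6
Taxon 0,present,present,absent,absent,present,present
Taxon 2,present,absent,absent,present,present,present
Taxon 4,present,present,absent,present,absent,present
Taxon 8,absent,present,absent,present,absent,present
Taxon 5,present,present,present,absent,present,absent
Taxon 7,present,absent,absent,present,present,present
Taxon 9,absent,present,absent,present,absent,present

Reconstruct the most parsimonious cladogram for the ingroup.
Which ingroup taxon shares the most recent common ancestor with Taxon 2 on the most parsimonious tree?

Taxon 7

Character polarity is set by the outgroup: the derived state is whichever differs from the outgroup's state, so for C1, C2, C5, C6 the derived state is 'absent', and for the remaining characters it is 'present'.
C1 (derived state 'absent') is shared by Taxon 8 and Taxon 9 — a synapomorphy uniting that clade.
Only Taxon 2 and Taxon 7 show the derived state 'absent' for C2, supporting them as a clade.
C3: derived state 'present' in Taxon 5 only — an autapomorphy, so it tells us nothing about relationships among taxa.
Only Taxon 2, Taxon 4, Taxon 7, Taxon 8, and Taxon 9 show the derived state 'present' for C4, supporting them as a clade.
C5: derived state 'absent' in Taxon 4, Taxon 8, and Taxon 9 only — synapomorphy for {Taxon 4, Taxon 8, Taxon 9}.
C6: derived state 'absent' in Taxon 5 only — an autapomorphy, so it tells us nothing about relationships among taxa.
Most parsimonious ingroup topology: (((Taxon 2,Taxon 7),(Taxon 4,(Taxon 8,Taxon 9))),Taxon 5).
Taxon 2 and Taxon 7 form a cherry on this tree, so they are sister taxa.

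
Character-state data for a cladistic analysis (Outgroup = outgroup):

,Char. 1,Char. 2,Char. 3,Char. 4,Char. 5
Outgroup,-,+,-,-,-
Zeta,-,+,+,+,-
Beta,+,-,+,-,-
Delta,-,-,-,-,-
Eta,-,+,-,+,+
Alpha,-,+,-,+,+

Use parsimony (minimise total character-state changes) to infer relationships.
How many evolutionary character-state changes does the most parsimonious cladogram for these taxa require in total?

6

Character polarity is set by the outgroup: the derived state is whichever differs from the outgroup's state, so for Char. 2 the derived state is '-', and for the remaining characters it is '+'.
Char. 1: derived state '+' in Beta only — an autapomorphy, so it tells us nothing about relationships among taxa.
Char. 2 (derived state '-') is shared by Beta and Delta — a synapomorphy uniting that clade.
Char. 3 (state '+') occurs in Beta and Zeta but conflicts with the nesting implied by the other characters — most parsimoniously interpreted as homoplasy.
Char. 4: derived state '+' in Alpha, Eta, and Zeta only — synapomorphy for {Alpha, Eta, Zeta}.
Char. 5: derived state '+' in Alpha and Eta only — synapomorphy for {Alpha, Eta}.
Most parsimonious ingroup topology: ((Zeta,(Eta,Alpha)),(Beta,Delta)).
Changes per character on this tree: Char. 1: 1; Char. 2: 1; Char. 3: 2; Char. 4: 1; Char. 5: 1.
Total = 6.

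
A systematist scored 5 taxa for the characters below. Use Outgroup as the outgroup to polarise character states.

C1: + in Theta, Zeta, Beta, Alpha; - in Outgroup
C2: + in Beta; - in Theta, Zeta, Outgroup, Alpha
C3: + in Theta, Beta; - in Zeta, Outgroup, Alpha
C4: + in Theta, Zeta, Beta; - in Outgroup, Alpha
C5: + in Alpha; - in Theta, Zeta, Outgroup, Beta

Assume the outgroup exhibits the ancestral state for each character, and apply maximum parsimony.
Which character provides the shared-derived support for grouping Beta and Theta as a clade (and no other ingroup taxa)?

The outgroup has state '-' for every character, so '+' is the derived state throughout.
C1 (derived state '+') is shared by all ingroup taxa — unites the whole ingroup.
C2: derived state '+' in Beta only — an autapomorphy, so it tells us nothing about relationships among taxa.
C3 (derived state '+') is shared by Beta and Theta — a synapomorphy uniting that clade.
Only Beta, Theta, and Zeta show the derived state '+' for C4, supporting them as a clade.
C5 (derived state '+') is unique to Alpha (autapomorphy; uninformative for grouping).
Most parsimonious ingroup topology: ((Zeta,(Theta,Beta)),Alpha).
The clade {Beta, Theta} is supported by C3: its derived state '+' occurs in exactly those taxa and in no other taxon (including the outgroup).

C3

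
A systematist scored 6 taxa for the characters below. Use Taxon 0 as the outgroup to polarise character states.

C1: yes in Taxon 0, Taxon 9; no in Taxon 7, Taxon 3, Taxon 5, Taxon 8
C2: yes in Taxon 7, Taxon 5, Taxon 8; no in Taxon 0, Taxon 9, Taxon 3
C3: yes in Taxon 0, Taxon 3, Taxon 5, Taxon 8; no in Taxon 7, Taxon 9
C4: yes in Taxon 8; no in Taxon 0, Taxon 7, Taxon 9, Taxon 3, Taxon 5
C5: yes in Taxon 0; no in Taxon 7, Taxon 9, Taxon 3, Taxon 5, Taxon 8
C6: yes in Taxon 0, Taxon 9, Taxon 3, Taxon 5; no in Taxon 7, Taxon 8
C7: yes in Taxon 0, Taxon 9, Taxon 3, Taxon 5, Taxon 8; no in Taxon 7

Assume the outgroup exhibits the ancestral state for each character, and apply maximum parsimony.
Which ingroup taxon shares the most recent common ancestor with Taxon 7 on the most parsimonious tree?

Character polarity is set by the outgroup: the derived state is whichever differs from the outgroup's state, so for C1, C3, C5, C6, C7 the derived state is 'no', and for the remaining characters it is 'yes'.
C1: derived state 'no' in Taxon 3, Taxon 5, Taxon 7, and Taxon 8 only — synapomorphy for {Taxon 3, Taxon 5, Taxon 7, Taxon 8}.
Only Taxon 5, Taxon 7, and Taxon 8 show the derived state 'yes' for C2, supporting them as a clade.
C3 (state 'no') occurs in Taxon 7 and Taxon 9 but conflicts with the nesting implied by the other characters — most parsimoniously interpreted as homoplasy.
C4: derived state 'yes' in Taxon 8 only — an autapomorphy, so it tells us nothing about relationships among taxa.
C5 (derived state 'no') is shared by all ingroup taxa — unites the whole ingroup.
Only Taxon 7 and Taxon 8 show the derived state 'no' for C6, supporting them as a clade.
C7: derived state 'no' in Taxon 7 only — an autapomorphy, so it tells us nothing about relationships among taxa.
Most parsimonious ingroup topology: ((((Taxon 7,Taxon 8),Taxon 5),Taxon 3),Taxon 9).
Taxon 7 and Taxon 8 form a cherry on this tree, so they are sister taxa.

Taxon 8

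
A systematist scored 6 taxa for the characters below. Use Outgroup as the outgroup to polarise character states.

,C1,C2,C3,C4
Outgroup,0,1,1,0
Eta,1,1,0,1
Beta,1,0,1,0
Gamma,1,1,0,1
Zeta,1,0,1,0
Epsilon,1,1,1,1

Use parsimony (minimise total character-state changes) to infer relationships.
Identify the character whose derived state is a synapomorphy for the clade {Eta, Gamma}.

Character polarity is set by the outgroup: the derived state is whichever differs from the outgroup's state, so for C2, C3 the derived state is '0', and for the remaining characters it is '1'.
C1 (derived state '1') is shared by all ingroup taxa — unites the whole ingroup.
C2: derived state '0' in Beta and Zeta only — synapomorphy for {Beta, Zeta}.
Only Eta and Gamma show the derived state '0' for C3, supporting them as a clade.
Only Epsilon, Eta, and Gamma show the derived state '1' for C4, supporting them as a clade.
Most parsimonious ingroup topology: (((Eta,Gamma),Epsilon),(Beta,Zeta)).
The clade {Eta, Gamma} is supported by C3: its derived state '0' occurs in exactly those taxa and in no other taxon (including the outgroup).

C3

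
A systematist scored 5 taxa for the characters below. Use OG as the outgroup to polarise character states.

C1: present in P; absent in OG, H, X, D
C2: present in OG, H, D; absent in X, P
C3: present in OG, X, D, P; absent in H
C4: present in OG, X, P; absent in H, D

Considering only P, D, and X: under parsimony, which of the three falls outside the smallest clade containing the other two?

D

Character polarity is set by the outgroup: the derived state is whichever differs from the outgroup's state, so for C2, C3, C4 the derived state is 'absent', and for the remaining characters it is 'present'.
C1 (derived state 'present') is unique to P (autapomorphy; uninformative for grouping).
Only P and X show the derived state 'absent' for C2, supporting them as a clade.
C3: derived state 'absent' in H only — an autapomorphy, so it tells us nothing about relationships among taxa.
C4 (derived state 'absent') is shared by D and H — a synapomorphy uniting that clade.
Most parsimonious ingroup topology: ((H,D),(X,P)).
P and X share a more recent common ancestor with each other than either does with D, so D is the least closely related of the three.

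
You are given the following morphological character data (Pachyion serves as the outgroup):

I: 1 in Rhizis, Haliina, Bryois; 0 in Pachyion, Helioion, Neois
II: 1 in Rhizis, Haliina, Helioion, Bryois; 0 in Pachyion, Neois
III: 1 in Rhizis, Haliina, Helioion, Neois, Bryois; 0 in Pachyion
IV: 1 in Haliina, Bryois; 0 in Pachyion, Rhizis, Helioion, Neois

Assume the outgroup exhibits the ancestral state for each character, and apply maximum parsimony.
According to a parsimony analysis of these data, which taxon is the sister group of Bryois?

Haliina

The outgroup has state '0' for every character, so '1' is the derived state throughout.
Only Bryois, Haliina, and Rhizis show the derived state '1' for I, supporting them as a clade.
Only Bryois, Haliina, Helioion, and Rhizis show the derived state '1' for II, supporting them as a clade.
III (derived state '1') is shared by all ingroup taxa — unites the whole ingroup.
Only Bryois and Haliina show the derived state '1' for IV, supporting them as a clade.
Most parsimonious ingroup topology: (((Rhizis,(Haliina,Bryois)),Helioion),Neois).
Bryois and Haliina form a cherry on this tree, so they are sister taxa.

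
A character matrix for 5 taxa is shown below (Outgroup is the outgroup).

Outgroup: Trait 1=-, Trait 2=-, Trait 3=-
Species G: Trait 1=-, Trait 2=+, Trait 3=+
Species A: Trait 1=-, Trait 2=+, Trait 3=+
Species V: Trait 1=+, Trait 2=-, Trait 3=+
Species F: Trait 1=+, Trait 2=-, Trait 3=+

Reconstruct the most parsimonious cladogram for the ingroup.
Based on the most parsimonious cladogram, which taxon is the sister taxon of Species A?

The outgroup has state '-' for every character, so '+' is the derived state throughout.
Trait 1: derived state '+' in Species F and Species V only — synapomorphy for {Species F, Species V}.
Trait 2 (derived state '+') is shared by Species A and Species G — a synapomorphy uniting that clade.
Trait 3 (derived state '+') is shared by all ingroup taxa — unites the whole ingroup.
Most parsimonious ingroup topology: ((Species G,Species A),(Species V,Species F)).
Species A and Species G form a cherry on this tree, so they are sister taxa.

Species G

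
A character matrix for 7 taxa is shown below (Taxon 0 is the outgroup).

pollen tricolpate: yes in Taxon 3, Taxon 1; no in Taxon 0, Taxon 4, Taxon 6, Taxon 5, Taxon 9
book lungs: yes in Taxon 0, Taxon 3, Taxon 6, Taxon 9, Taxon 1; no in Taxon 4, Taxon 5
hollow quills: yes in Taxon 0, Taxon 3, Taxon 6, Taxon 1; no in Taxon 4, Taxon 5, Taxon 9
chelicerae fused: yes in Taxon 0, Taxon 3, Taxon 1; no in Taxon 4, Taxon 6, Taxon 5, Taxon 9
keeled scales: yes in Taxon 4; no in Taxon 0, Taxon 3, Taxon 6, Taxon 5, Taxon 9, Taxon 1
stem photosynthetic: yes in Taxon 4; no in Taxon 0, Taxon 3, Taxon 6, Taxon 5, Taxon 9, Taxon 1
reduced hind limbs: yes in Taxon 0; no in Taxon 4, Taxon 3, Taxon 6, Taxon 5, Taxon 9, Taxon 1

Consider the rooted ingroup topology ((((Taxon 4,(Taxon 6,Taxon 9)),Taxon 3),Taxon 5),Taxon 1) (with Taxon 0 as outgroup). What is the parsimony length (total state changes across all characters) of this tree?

Map each character onto ((((Taxon 4,(Taxon 6,Taxon 9)),Taxon 3),Taxon 5),Taxon 1) (rooted by Taxon 0) and count the minimum state changes it requires (Fitch parsimony):
pollen tricolpate: 2; book lungs: 2; hollow quills: 3; chelicerae fused: 2; keeled scales: 1; stem photosynthetic: 1; reduced hind limbs: 1.
Total tree length = 12.

12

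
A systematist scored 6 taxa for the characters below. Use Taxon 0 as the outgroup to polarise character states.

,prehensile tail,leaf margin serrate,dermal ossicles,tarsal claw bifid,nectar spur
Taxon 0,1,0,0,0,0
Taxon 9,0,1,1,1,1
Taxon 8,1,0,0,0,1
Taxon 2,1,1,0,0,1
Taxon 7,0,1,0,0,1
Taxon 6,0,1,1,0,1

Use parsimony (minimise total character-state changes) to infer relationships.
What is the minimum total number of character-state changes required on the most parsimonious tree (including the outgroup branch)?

5

Character polarity is set by the outgroup: the derived state is whichever differs from the outgroup's state, so for prehensile tail the derived state is '0', and for the remaining characters it is '1'.
prehensile tail (derived state '0') is shared by Taxon 6, Taxon 7, and Taxon 9 — a synapomorphy uniting that clade.
leaf margin serrate (derived state '1') is shared by Taxon 2, Taxon 6, Taxon 7, and Taxon 9 — a synapomorphy uniting that clade.
Only Taxon 6 and Taxon 9 show the derived state '1' for dermal ossicles, supporting them as a clade.
tarsal claw bifid (derived state '1') is unique to Taxon 9 (autapomorphy; uninformative for grouping).
All ingroup taxa share the derived state '1' for nectar spur; it defines the ingroup but does not resolve relationships within it.
Most parsimonious ingroup topology: ((((Taxon 9,Taxon 6),Taxon 7),Taxon 2),Taxon 8).
Changes per character on this tree: prehensile tail: 1; leaf margin serrate: 1; dermal ossicles: 1; tarsal claw bifid: 1; nectar spur: 1.
Total = 5.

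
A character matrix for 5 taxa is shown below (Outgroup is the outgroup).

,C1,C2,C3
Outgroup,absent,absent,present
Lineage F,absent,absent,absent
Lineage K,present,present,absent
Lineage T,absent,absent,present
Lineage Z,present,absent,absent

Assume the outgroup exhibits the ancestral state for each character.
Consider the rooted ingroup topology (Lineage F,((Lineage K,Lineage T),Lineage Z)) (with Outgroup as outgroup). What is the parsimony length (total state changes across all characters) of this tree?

5

Map each character onto (Lineage F,((Lineage K,Lineage T),Lineage Z)) (rooted by Outgroup) and count the minimum state changes it requires (Fitch parsimony):
C1: 2; C2: 1; C3: 2.
Total tree length = 5.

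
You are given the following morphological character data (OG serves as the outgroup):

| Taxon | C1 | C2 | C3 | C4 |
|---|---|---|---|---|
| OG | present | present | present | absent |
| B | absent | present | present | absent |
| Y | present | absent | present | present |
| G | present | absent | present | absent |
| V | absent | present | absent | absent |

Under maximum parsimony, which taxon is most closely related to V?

B

Character polarity is set by the outgroup: the derived state is whichever differs from the outgroup's state, so for C1, C2, C3 the derived state is 'absent', and for the remaining characters it is 'present'.
Only B and V show the derived state 'absent' for C1, supporting them as a clade.
C2 (derived state 'absent') is shared by G and Y — a synapomorphy uniting that clade.
C3 (derived state 'absent') is unique to V (autapomorphy; uninformative for grouping).
C4: derived state 'present' in Y only — an autapomorphy, so it tells us nothing about relationships among taxa.
Most parsimonious ingroup topology: ((B,V),(Y,G)).
V and B form a cherry on this tree, so they are sister taxa.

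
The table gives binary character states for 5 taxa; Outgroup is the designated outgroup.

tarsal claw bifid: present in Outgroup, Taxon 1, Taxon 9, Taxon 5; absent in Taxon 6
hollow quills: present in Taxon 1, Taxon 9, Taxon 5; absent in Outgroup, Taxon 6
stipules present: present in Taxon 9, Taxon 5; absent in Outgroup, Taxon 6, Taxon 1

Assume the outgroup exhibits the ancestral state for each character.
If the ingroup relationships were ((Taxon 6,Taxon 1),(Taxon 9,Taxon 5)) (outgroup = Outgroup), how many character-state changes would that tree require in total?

Map each character onto ((Taxon 6,Taxon 1),(Taxon 9,Taxon 5)) (rooted by Outgroup) and count the minimum state changes it requires (Fitch parsimony):
tarsal claw bifid: 1; hollow quills: 2; stipules present: 1.
Total tree length = 4.

4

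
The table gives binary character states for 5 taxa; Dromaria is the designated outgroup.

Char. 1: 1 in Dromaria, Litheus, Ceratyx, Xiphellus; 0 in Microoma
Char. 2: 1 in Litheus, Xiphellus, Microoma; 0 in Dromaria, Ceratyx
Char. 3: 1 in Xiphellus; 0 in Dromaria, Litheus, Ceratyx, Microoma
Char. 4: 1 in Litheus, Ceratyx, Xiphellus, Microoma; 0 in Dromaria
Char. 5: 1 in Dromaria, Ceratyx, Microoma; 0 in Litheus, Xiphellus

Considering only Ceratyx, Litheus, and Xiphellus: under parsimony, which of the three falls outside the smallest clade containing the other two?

Ceratyx

Character polarity is set by the outgroup: the derived state is whichever differs from the outgroup's state, so for Char. 1, Char. 5 the derived state is '0', and for the remaining characters it is '1'.
Char. 1 (derived state '0') is unique to Microoma (autapomorphy; uninformative for grouping).
Char. 2: derived state '1' in Litheus, Microoma, and Xiphellus only — synapomorphy for {Litheus, Microoma, Xiphellus}.
Char. 3: derived state '1' in Xiphellus only — an autapomorphy, so it tells us nothing about relationships among taxa.
Char. 4 (derived state '1') is shared by all ingroup taxa — unites the whole ingroup.
Char. 5: derived state '0' in Litheus and Xiphellus only — synapomorphy for {Litheus, Xiphellus}.
Most parsimonious ingroup topology: (((Litheus,Xiphellus),Microoma),Ceratyx).
Xiphellus and Litheus share a more recent common ancestor with each other than either does with Ceratyx, so Ceratyx is the least closely related of the three.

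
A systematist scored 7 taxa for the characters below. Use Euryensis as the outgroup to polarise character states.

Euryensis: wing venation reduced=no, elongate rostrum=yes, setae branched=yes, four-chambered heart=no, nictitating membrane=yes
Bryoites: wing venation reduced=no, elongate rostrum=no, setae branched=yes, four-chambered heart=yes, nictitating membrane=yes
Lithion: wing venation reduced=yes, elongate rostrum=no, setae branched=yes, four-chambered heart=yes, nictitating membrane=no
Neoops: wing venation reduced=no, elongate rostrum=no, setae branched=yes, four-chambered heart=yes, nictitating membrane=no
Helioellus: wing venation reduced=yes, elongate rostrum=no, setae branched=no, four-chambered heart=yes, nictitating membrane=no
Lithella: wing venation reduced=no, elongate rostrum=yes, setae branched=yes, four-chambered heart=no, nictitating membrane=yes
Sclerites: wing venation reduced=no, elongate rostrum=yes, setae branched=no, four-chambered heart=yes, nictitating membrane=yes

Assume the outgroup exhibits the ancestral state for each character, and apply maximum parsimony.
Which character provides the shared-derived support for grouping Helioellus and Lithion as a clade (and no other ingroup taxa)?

wing venation reduced

Character polarity is set by the outgroup: the derived state is whichever differs from the outgroup's state, so for elongate rostrum, setae branched, nictitating membrane the derived state is 'no', and for the remaining characters it is 'yes'.
Only Helioellus and Lithion show the derived state 'yes' for wing venation reduced, supporting them as a clade.
Only Bryoites, Helioellus, Lithion, and Neoops show the derived state 'no' for elongate rostrum, supporting them as a clade.
setae branched groups Helioellus and Sclerites, which is incompatible with the clades supported by the remaining characters; treating it as convergent (homoplasy) costs fewer steps than any alternative tree.
Only Bryoites, Helioellus, Lithion, Neoops, and Sclerites show the derived state 'yes' for four-chambered heart, supporting them as a clade.
nictitating membrane: derived state 'no' in Helioellus, Lithion, and Neoops only — synapomorphy for {Helioellus, Lithion, Neoops}.
Most parsimonious ingroup topology: (((Bryoites,((Lithion,Helioellus),Neoops)),Sclerites),Lithella).
The clade {Helioellus, Lithion} is supported by wing venation reduced: its derived state 'yes' occurs in exactly those taxa and in no other taxon (including the outgroup).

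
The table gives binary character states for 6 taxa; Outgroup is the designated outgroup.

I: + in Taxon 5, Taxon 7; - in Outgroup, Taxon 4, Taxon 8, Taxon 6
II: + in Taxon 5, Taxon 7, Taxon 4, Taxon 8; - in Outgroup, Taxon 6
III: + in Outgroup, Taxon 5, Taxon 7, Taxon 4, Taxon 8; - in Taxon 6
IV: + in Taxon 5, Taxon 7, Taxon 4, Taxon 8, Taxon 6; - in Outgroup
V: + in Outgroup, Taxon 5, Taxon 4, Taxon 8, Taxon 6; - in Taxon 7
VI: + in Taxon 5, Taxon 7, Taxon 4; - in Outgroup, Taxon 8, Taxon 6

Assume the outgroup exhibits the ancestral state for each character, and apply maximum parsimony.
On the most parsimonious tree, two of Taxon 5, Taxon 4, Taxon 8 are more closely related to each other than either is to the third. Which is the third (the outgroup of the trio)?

Taxon 8

Character polarity is set by the outgroup: the derived state is whichever differs from the outgroup's state, so for III, V the derived state is '-', and for the remaining characters it is '+'.
I: derived state '+' in Taxon 5 and Taxon 7 only — synapomorphy for {Taxon 5, Taxon 7}.
Only Taxon 4, Taxon 5, Taxon 7, and Taxon 8 show the derived state '+' for II, supporting them as a clade.
III: derived state '-' in Taxon 6 only — an autapomorphy, so it tells us nothing about relationships among taxa.
IV (derived state '+') is shared by all ingroup taxa — unites the whole ingroup.
V: derived state '-' in Taxon 7 only — an autapomorphy, so it tells us nothing about relationships among taxa.
VI (derived state '+') is shared by Taxon 4, Taxon 5, and Taxon 7 — a synapomorphy uniting that clade.
Most parsimonious ingroup topology: ((((Taxon 5,Taxon 7),Taxon 4),Taxon 8),Taxon 6).
Taxon 5 and Taxon 4 share a more recent common ancestor with each other than either does with Taxon 8, so Taxon 8 is the least closely related of the three.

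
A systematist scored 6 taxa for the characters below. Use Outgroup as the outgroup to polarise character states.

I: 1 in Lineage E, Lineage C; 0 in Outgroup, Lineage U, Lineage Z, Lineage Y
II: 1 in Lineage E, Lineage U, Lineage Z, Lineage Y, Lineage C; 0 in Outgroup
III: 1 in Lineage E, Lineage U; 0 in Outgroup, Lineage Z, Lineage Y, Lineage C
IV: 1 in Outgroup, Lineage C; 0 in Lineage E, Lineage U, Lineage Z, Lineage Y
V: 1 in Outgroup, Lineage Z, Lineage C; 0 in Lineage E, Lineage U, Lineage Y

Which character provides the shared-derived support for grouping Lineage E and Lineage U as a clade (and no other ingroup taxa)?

III

Character polarity is set by the outgroup: the derived state is whichever differs from the outgroup's state, so for IV, V the derived state is '0', and for the remaining characters it is '1'.
I groups Lineage C and Lineage E, which is incompatible with the clades supported by the remaining characters; treating it as convergent (homoplasy) costs fewer steps than any alternative tree.
All ingroup taxa share the derived state '1' for II; it defines the ingroup but does not resolve relationships within it.
III (derived state '1') is shared by Lineage E and Lineage U — a synapomorphy uniting that clade.
IV: derived state '0' in Lineage E, Lineage U, Lineage Y, and Lineage Z only — synapomorphy for {Lineage E, Lineage U, Lineage Y, Lineage Z}.
V (derived state '0') is shared by Lineage E, Lineage U, and Lineage Y — a synapomorphy uniting that clade.
Most parsimonious ingroup topology: ((((Lineage E,Lineage U),Lineage Y),Lineage Z),Lineage C).
The clade {Lineage E, Lineage U} is supported by III: its derived state '1' occurs in exactly those taxa and in no other taxon (including the outgroup).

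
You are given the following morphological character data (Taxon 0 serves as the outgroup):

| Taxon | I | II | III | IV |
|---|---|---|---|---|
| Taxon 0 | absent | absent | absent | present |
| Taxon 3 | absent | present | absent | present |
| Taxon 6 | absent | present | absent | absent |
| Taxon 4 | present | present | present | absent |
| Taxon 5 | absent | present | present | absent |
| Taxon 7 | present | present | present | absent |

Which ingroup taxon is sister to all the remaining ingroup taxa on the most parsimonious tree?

Character polarity is set by the outgroup: the derived state is whichever differs from the outgroup's state, so for IV the derived state is 'absent', and for the remaining characters it is 'present'.
Only Taxon 4 and Taxon 7 show the derived state 'present' for I, supporting them as a clade.
II (derived state 'present') is shared by all ingroup taxa — unites the whole ingroup.
III: derived state 'present' in Taxon 4, Taxon 5, and Taxon 7 only — synapomorphy for {Taxon 4, Taxon 5, Taxon 7}.
IV (derived state 'absent') is shared by Taxon 4, Taxon 5, Taxon 6, and Taxon 7 — a synapomorphy uniting that clade.
Most parsimonious ingroup topology: (Taxon 3,(Taxon 6,((Taxon 4,Taxon 7),Taxon 5))).
Taxon 3 is sister to the clade containing all other ingroup taxa, so it is the earliest-diverging (most basal) ingroup lineage.

Taxon 3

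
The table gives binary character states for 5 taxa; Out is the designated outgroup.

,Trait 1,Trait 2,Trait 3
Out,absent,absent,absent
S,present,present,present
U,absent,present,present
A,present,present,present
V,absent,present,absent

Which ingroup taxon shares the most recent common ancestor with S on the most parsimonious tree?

A

The outgroup has state 'absent' for every character, so 'present' is the derived state throughout.
Trait 1 (derived state 'present') is shared by A and S — a synapomorphy uniting that clade.
All ingroup taxa share the derived state 'present' for Trait 2; it defines the ingroup but does not resolve relationships within it.
Trait 3: derived state 'present' in A, S, and U only — synapomorphy for {A, S, U}.
Most parsimonious ingroup topology: (((S,A),U),V).
S and A form a cherry on this tree, so they are sister taxa.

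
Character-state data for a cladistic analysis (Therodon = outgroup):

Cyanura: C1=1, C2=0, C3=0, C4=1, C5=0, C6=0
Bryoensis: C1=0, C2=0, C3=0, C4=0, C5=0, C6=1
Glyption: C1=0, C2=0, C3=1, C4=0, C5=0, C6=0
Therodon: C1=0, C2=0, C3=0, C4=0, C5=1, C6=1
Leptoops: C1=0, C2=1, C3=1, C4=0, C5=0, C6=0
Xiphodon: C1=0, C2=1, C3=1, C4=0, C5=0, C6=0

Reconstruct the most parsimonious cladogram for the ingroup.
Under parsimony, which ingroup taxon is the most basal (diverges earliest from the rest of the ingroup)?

Bryoensis

Character polarity is set by the outgroup: the derived state is whichever differs from the outgroup's state, so for C5, C6 the derived state is '0', and for the remaining characters it is '1'.
C1 (derived state '1') is unique to Cyanura (autapomorphy; uninformative for grouping).
C2 (derived state '1') is shared by Leptoops and Xiphodon — a synapomorphy uniting that clade.
C3 (derived state '1') is shared by Glyption, Leptoops, and Xiphodon — a synapomorphy uniting that clade.
C4: derived state '1' in Cyanura only — an autapomorphy, so it tells us nothing about relationships among taxa.
C5 (derived state '0') is shared by all ingroup taxa — unites the whole ingroup.
C6 (derived state '0') is shared by Cyanura, Glyption, Leptoops, and Xiphodon — a synapomorphy uniting that clade.
Most parsimonious ingroup topology: ((Cyanura,(Glyption,(Xiphodon,Leptoops))),Bryoensis).
Bryoensis is sister to the clade containing all other ingroup taxa, so it is the earliest-diverging (most basal) ingroup lineage.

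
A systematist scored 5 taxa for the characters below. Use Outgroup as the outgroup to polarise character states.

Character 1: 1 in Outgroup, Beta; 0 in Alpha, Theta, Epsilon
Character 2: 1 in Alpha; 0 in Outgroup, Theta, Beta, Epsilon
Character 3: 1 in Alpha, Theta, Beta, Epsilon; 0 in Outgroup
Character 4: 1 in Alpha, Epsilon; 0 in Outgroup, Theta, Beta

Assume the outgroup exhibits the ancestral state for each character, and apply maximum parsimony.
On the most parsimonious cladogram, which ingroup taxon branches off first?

Character polarity is set by the outgroup: the derived state is whichever differs from the outgroup's state, so for Character 1 the derived state is '0', and for the remaining characters it is '1'.
Character 1: derived state '0' in Alpha, Epsilon, and Theta only — synapomorphy for {Alpha, Epsilon, Theta}.
Character 2 (derived state '1') is unique to Alpha (autapomorphy; uninformative for grouping).
All ingroup taxa share the derived state '1' for Character 3; it defines the ingroup but does not resolve relationships within it.
Character 4 (derived state '1') is shared by Alpha and Epsilon — a synapomorphy uniting that clade.
Most parsimonious ingroup topology: (((Alpha,Epsilon),Theta),Beta).
Beta is sister to the clade containing all other ingroup taxa, so it is the earliest-diverging (most basal) ingroup lineage.

Beta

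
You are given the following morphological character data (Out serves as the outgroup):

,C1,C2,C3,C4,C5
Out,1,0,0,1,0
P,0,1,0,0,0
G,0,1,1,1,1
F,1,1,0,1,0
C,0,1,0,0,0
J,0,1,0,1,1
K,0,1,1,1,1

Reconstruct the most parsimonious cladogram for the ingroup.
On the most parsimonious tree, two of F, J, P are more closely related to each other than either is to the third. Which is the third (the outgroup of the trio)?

Character polarity is set by the outgroup: the derived state is whichever differs from the outgroup's state, so for C1, C4 the derived state is '0', and for the remaining characters it is '1'.
C1: derived state '0' in C, G, J, K, and P only — synapomorphy for {C, G, J, K, P}.
C2 (derived state '1') is shared by all ingroup taxa — unites the whole ingroup.
Only G and K show the derived state '1' for C3, supporting them as a clade.
C4 (derived state '0') is shared by C and P — a synapomorphy uniting that clade.
Only G, J, and K show the derived state '1' for C5, supporting them as a clade.
Most parsimonious ingroup topology: (((P,C),((G,K),J)),F).
J and P share a more recent common ancestor with each other than either does with F, so F is the least closely related of the three.

F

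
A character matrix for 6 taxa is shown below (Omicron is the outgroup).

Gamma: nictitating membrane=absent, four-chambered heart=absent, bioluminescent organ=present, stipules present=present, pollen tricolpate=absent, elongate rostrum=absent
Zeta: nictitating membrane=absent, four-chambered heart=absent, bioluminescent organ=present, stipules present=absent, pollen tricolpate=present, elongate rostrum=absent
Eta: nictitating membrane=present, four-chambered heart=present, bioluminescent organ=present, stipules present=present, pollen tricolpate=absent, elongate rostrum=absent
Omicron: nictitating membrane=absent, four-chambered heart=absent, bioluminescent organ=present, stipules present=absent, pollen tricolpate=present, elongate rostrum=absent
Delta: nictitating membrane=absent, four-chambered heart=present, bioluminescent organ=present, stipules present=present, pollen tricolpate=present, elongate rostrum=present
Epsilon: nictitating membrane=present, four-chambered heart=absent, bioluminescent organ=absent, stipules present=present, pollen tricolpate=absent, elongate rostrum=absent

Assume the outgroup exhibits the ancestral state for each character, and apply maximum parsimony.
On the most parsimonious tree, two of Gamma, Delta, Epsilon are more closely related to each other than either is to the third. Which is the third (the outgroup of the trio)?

Character polarity is set by the outgroup: the derived state is whichever differs from the outgroup's state, so for bioluminescent organ, pollen tricolpate the derived state is 'absent', and for the remaining characters it is 'present'.
nictitating membrane: derived state 'present' in Epsilon and Eta only — synapomorphy for {Epsilon, Eta}.
four-chambered heart (state 'present') occurs in Delta and Eta but conflicts with the nesting implied by the other characters — most parsimoniously interpreted as homoplasy.
bioluminescent organ (derived state 'absent') is unique to Epsilon (autapomorphy; uninformative for grouping).
stipules present (derived state 'present') is shared by Delta, Epsilon, Eta, and Gamma — a synapomorphy uniting that clade.
pollen tricolpate: derived state 'absent' in Epsilon, Eta, and Gamma only — synapomorphy for {Epsilon, Eta, Gamma}.
elongate rostrum: derived state 'present' in Delta only — an autapomorphy, so it tells us nothing about relationships among taxa.
Most parsimonious ingroup topology: (((Gamma,(Epsilon,Eta)),Delta),Zeta).
Epsilon and Gamma share a more recent common ancestor with each other than either does with Delta, so Delta is the least closely related of the three.

Delta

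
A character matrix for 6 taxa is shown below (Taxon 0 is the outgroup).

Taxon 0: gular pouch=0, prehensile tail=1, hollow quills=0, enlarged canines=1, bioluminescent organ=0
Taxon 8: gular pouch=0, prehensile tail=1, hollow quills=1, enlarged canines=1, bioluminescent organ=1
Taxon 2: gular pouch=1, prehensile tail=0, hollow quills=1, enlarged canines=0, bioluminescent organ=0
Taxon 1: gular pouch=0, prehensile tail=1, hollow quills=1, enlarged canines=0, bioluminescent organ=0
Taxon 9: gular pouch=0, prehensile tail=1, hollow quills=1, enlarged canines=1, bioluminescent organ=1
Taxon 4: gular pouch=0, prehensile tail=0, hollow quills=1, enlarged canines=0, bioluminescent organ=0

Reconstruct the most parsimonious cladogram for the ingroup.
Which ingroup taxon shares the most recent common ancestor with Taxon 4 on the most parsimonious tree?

Taxon 2

Character polarity is set by the outgroup: the derived state is whichever differs from the outgroup's state, so for prehensile tail, enlarged canines the derived state is '0', and for the remaining characters it is '1'.
gular pouch: derived state '1' in Taxon 2 only — an autapomorphy, so it tells us nothing about relationships among taxa.
Only Taxon 2 and Taxon 4 show the derived state '0' for prehensile tail, supporting them as a clade.
hollow quills (derived state '1') is shared by all ingroup taxa — unites the whole ingroup.
enlarged canines: derived state '0' in Taxon 1, Taxon 2, and Taxon 4 only — synapomorphy for {Taxon 1, Taxon 2, Taxon 4}.
Only Taxon 8 and Taxon 9 show the derived state '1' for bioluminescent organ, supporting them as a clade.
Most parsimonious ingroup topology: ((Taxon 8,Taxon 9),((Taxon 2,Taxon 4),Taxon 1)).
Taxon 4 and Taxon 2 form a cherry on this tree, so they are sister taxa.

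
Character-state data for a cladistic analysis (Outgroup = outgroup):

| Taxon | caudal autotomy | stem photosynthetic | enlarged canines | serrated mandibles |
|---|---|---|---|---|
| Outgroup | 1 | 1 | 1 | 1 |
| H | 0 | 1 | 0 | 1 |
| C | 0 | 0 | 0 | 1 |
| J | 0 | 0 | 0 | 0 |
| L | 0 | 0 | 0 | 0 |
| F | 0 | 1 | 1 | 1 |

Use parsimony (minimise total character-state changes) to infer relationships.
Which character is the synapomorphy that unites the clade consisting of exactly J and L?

serrated mandibles

The outgroup has state '1' for every character, so '0' is the derived state throughout.
caudal autotomy (derived state '0') is shared by all ingroup taxa — unites the whole ingroup.
Only C, J, and L show the derived state '0' for stem photosynthetic, supporting them as a clade.
enlarged canines: derived state '0' in C, H, J, and L only — synapomorphy for {C, H, J, L}.
Only J and L show the derived state '0' for serrated mandibles, supporting them as a clade.
Most parsimonious ingroup topology: ((H,(C,(J,L))),F).
The clade {J, L} is supported by serrated mandibles: its derived state '0' occurs in exactly those taxa and in no other taxon (including the outgroup).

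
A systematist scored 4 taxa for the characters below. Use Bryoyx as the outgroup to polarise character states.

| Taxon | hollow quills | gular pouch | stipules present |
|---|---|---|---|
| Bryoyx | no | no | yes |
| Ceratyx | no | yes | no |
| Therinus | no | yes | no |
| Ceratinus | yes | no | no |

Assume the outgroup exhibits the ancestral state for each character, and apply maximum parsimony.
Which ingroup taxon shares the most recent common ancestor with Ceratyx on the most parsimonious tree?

Therinus

Character polarity is set by the outgroup: the derived state is whichever differs from the outgroup's state, so for stipules present the derived state is 'no', and for the remaining characters it is 'yes'.
hollow quills (derived state 'yes') is unique to Ceratinus (autapomorphy; uninformative for grouping).
gular pouch: derived state 'yes' in Ceratyx and Therinus only — synapomorphy for {Ceratyx, Therinus}.
All ingroup taxa share the derived state 'no' for stipules present; it defines the ingroup but does not resolve relationships within it.
Most parsimonious ingroup topology: ((Ceratyx,Therinus),Ceratinus).
Ceratyx and Therinus form a cherry on this tree, so they are sister taxa.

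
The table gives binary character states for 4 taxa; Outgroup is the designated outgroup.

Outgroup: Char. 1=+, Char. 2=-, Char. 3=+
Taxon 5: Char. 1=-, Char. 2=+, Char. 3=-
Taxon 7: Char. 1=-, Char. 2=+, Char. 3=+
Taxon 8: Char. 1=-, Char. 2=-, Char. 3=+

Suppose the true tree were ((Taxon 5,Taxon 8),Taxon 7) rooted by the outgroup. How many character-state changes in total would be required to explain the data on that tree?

4

Map each character onto ((Taxon 5,Taxon 8),Taxon 7) (rooted by Outgroup) and count the minimum state changes it requires (Fitch parsimony):
Char. 1: 1; Char. 2: 2; Char. 3: 1.
Total tree length = 4.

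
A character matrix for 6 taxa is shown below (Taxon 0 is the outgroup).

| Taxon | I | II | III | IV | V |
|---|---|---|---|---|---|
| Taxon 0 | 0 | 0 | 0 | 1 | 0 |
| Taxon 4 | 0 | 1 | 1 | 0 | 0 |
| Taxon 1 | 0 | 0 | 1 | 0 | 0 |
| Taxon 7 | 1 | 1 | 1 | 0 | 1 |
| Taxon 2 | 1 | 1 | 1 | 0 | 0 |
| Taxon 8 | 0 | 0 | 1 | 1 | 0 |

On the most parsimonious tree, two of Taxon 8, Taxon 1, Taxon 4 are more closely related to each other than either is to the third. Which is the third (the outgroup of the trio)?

Taxon 8

Character polarity is set by the outgroup: the derived state is whichever differs from the outgroup's state, so for IV the derived state is '0', and for the remaining characters it is '1'.
I: derived state '1' in Taxon 2 and Taxon 7 only — synapomorphy for {Taxon 2, Taxon 7}.
Only Taxon 2, Taxon 4, and Taxon 7 show the derived state '1' for II, supporting them as a clade.
III (derived state '1') is shared by all ingroup taxa — unites the whole ingroup.
IV (derived state '0') is shared by Taxon 1, Taxon 2, Taxon 4, and Taxon 7 — a synapomorphy uniting that clade.
V (derived state '1') is unique to Taxon 7 (autapomorphy; uninformative for grouping).
Most parsimonious ingroup topology: (((Taxon 4,(Taxon 7,Taxon 2)),Taxon 1),Taxon 8).
Taxon 4 and Taxon 1 share a more recent common ancestor with each other than either does with Taxon 8, so Taxon 8 is the least closely related of the three.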